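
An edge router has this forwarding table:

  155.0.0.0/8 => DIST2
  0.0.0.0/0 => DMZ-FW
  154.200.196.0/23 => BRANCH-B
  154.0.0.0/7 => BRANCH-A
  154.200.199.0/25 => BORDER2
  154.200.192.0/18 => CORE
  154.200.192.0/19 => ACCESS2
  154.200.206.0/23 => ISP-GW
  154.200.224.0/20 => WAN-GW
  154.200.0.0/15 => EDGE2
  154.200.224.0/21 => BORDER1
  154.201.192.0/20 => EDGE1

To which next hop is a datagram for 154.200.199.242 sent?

ACCESS2

Routes whose prefix contains 154.200.199.242:
  0.0.0.0/0 (default, matches everything) -> DMZ-FW
  154.0.0.0/7 (154.0.0.0 - 155.255.255.255) -> BRANCH-A
  154.200.0.0/15 (154.200.0.0 - 154.201.255.255) -> EDGE2
  154.200.192.0/18 (154.200.192.0 - 154.200.255.255) -> CORE
  154.200.192.0/19 (154.200.192.0 - 154.200.223.255) -> ACCESS2
More-specific entries that do NOT match:
  154.200.199.0/25 (154.200.199.0 - 154.200.199.127) does not contain 154.200.199.242
  154.200.196.0/23 (154.200.196.0 - 154.200.197.255) does not contain 154.200.199.242
  154.200.206.0/23 (154.200.206.0 - 154.200.207.255) does not contain 154.200.199.242
  154.200.224.0/21 (154.200.224.0 - 154.200.231.255) does not contain 154.200.199.242
  154.200.224.0/20 (154.200.224.0 - 154.200.239.255) does not contain 154.200.199.242
  154.201.192.0/20 (154.201.192.0 - 154.201.207.255) does not contain 154.200.199.242
Longest matching prefix is /19 -> next hop ACCESS2.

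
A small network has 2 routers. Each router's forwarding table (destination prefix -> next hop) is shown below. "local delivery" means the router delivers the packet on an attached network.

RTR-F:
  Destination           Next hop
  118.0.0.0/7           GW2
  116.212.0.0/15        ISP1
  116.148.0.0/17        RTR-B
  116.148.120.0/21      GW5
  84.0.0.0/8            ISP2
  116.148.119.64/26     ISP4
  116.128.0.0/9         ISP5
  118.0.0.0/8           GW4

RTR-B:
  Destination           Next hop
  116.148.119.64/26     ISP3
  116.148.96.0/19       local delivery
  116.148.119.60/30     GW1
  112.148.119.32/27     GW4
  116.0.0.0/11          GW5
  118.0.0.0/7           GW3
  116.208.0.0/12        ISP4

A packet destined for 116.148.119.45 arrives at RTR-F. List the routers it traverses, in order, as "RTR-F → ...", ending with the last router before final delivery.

At RTR-F: longest match for 116.148.119.45 is 116.148.0.0/17 -> RTR-B
At RTR-B: longest match for 116.148.119.45 is 116.148.96.0/19 -> local delivery

RTR-F → RTR-B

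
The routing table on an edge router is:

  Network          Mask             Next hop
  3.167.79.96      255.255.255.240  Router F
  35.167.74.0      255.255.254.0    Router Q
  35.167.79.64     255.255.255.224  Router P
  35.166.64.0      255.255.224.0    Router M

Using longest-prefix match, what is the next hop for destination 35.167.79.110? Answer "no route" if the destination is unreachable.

no route

No entry's prefix contains 35.167.79.110; there is no default route.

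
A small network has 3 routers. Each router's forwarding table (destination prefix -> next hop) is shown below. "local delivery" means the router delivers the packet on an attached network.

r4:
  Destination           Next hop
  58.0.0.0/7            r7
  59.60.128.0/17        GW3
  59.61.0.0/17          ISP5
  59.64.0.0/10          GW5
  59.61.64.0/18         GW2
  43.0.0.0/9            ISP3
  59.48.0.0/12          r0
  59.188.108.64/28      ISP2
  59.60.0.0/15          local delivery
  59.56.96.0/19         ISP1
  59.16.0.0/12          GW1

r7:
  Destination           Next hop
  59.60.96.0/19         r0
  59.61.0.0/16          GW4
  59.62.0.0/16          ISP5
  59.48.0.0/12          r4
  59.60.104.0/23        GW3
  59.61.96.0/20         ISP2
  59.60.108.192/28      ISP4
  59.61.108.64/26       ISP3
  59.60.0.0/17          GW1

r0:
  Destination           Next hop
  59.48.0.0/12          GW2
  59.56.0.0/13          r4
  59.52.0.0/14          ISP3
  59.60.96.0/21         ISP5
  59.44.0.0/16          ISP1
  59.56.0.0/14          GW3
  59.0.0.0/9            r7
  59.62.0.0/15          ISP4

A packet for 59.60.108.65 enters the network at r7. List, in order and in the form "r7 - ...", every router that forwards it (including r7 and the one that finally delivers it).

r7 - r0 - r4

At r7: longest match for 59.60.108.65 is 59.60.96.0/19 -> r0
At r0: longest match for 59.60.108.65 is 59.56.0.0/13 -> r4
At r4: longest match for 59.60.108.65 is 59.60.0.0/15 -> local delivery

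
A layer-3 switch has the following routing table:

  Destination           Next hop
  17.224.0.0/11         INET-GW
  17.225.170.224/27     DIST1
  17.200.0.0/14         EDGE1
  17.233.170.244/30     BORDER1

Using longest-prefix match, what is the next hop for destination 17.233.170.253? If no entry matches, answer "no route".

INET-GW

Routes whose prefix contains 17.233.170.253:
  17.224.0.0/11 (17.224.0.0 - 17.255.255.255) -> INET-GW
More-specific entries that do NOT match:
  17.233.170.244/30 (17.233.170.244 - 17.233.170.247) does not contain 17.233.170.253
  17.225.170.224/27 (17.225.170.224 - 17.225.170.255) does not contain 17.233.170.253
  17.200.0.0/14 (17.200.0.0 - 17.203.255.255) does not contain 17.233.170.253
Longest matching prefix is /11 -> next hop INET-GW.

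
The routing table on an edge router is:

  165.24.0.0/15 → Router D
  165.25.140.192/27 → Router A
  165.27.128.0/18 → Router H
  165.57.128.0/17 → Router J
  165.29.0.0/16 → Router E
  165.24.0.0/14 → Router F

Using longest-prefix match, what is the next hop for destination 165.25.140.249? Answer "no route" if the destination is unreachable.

Routes whose prefix contains 165.25.140.249:
  165.24.0.0/14 (165.24.0.0 - 165.27.255.255) -> Router F
  165.24.0.0/15 (165.24.0.0 - 165.25.255.255) -> Router D
More-specific entries that do NOT match:
  165.25.140.192/27 (165.25.140.192 - 165.25.140.223) does not contain 165.25.140.249
  165.27.128.0/18 (165.27.128.0 - 165.27.191.255) does not contain 165.25.140.249
  165.57.128.0/17 (165.57.128.0 - 165.57.255.255) does not contain 165.25.140.249
  165.29.0.0/16 (165.29.0.0 - 165.29.255.255) does not contain 165.25.140.249
Longest matching prefix is /15 -> next hop Router D.

Router D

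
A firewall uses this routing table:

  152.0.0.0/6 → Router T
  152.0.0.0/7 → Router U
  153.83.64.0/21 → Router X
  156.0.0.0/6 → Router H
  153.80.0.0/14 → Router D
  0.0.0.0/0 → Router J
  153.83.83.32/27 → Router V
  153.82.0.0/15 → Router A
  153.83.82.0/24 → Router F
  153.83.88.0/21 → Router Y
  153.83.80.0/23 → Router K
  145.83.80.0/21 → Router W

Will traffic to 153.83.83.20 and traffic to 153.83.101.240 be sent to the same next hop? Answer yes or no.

yes

153.83.83.20: longest match 153.82.0.0/15 -> Router A
153.83.101.240: longest match 153.82.0.0/15 -> Router A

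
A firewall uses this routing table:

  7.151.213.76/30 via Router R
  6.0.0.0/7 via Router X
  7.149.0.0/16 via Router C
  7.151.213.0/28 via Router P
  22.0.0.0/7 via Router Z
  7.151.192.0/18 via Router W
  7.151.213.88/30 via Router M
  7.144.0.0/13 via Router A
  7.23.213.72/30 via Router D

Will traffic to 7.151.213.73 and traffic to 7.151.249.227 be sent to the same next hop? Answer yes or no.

7.151.213.73: longest match 7.151.192.0/18 -> Router W
7.151.249.227: longest match 7.151.192.0/18 -> Router W

yes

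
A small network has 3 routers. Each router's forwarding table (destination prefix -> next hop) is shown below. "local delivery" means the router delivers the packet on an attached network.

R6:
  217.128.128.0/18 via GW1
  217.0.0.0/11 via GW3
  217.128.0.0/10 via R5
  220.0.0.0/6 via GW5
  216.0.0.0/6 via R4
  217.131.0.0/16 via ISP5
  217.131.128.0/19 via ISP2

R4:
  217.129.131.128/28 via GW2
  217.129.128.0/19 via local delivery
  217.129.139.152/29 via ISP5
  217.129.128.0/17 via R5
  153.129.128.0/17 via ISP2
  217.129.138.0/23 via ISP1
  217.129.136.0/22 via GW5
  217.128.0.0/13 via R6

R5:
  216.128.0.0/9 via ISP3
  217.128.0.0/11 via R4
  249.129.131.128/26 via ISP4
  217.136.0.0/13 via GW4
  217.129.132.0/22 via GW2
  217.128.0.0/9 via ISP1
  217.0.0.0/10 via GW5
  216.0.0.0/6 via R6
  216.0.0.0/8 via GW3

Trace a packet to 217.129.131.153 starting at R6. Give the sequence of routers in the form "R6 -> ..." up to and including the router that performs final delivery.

At R6: longest match for 217.129.131.153 is 217.128.0.0/10 -> R5
At R5: longest match for 217.129.131.153 is 217.128.0.0/11 -> R4
At R4: longest match for 217.129.131.153 is 217.129.128.0/19 -> local delivery

R6 -> R5 -> R4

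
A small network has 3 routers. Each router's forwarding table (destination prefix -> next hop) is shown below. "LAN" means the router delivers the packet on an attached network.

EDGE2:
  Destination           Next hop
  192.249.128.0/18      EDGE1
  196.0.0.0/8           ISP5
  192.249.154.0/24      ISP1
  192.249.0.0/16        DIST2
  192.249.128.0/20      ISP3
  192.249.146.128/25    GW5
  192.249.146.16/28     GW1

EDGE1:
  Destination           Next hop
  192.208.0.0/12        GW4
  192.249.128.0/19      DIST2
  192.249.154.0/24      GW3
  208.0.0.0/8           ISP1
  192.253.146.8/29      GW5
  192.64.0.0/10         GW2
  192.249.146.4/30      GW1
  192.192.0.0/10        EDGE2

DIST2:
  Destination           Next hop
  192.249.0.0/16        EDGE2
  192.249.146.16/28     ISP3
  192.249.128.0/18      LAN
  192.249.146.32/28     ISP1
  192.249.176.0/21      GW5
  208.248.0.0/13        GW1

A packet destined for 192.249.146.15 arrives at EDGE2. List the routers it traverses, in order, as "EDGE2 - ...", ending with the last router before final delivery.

At EDGE2: longest match for 192.249.146.15 is 192.249.128.0/18 -> EDGE1
At EDGE1: longest match for 192.249.146.15 is 192.249.128.0/19 -> DIST2
At DIST2: longest match for 192.249.146.15 is 192.249.128.0/18 -> LAN

EDGE2 - EDGE1 - DIST2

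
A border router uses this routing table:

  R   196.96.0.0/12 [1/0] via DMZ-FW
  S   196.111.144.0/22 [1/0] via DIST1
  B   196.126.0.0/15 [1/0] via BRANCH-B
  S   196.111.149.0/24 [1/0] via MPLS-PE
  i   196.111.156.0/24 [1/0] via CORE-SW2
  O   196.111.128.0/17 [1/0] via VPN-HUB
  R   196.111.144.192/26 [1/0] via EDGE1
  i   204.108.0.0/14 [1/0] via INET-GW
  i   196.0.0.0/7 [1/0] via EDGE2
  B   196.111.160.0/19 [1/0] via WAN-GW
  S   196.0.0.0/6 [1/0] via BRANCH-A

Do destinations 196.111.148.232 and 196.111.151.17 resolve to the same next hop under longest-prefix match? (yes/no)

yes

196.111.148.232: longest match 196.111.128.0/17 -> VPN-HUB
196.111.151.17: longest match 196.111.128.0/17 -> VPN-HUB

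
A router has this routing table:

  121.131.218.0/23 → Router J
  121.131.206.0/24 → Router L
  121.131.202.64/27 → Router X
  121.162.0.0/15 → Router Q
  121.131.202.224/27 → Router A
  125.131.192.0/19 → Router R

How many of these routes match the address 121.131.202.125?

0

No listed prefix contains 121.131.202.125.
Total matching entries: 0.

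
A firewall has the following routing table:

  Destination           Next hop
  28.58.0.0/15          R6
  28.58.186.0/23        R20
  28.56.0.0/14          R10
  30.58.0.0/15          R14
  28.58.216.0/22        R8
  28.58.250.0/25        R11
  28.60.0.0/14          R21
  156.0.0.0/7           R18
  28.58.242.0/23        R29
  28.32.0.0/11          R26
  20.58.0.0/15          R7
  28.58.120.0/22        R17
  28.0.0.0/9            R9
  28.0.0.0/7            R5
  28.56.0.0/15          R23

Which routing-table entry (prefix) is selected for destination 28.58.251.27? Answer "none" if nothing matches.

28.58.0.0/15

Entries matching 28.58.251.27:
  28.0.0.0/7 (28.0.0.0 - 29.255.255.255)
  28.0.0.0/9 (28.0.0.0 - 28.127.255.255)
  28.32.0.0/11 (28.32.0.0 - 28.63.255.255)
  28.56.0.0/14 (28.56.0.0 - 28.59.255.255)
  28.58.0.0/15 (28.58.0.0 - 28.59.255.255)
Most specific is 28.58.0.0/15.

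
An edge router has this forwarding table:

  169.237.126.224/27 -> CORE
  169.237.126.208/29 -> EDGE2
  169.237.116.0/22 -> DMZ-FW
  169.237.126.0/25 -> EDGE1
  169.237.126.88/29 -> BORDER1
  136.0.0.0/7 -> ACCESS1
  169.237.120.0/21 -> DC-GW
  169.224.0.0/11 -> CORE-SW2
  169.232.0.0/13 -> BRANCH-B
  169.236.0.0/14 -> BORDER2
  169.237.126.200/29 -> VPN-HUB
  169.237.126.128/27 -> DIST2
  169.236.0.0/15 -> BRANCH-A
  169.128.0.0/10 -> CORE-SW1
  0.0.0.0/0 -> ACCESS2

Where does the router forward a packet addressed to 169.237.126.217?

Routes whose prefix contains 169.237.126.217:
  0.0.0.0/0 (default, matches everything) -> ACCESS2
  169.224.0.0/11 (169.224.0.0 - 169.255.255.255) -> CORE-SW2
  169.232.0.0/13 (169.232.0.0 - 169.239.255.255) -> BRANCH-B
  169.236.0.0/14 (169.236.0.0 - 169.239.255.255) -> BORDER2
  169.236.0.0/15 (169.236.0.0 - 169.237.255.255) -> BRANCH-A
  169.237.120.0/21 (169.237.120.0 - 169.237.127.255) -> DC-GW
More-specific entries that do NOT match:
  169.237.126.208/29 (169.237.126.208 - 169.237.126.215) does not contain 169.237.126.217
  169.237.126.88/29 (169.237.126.88 - 169.237.126.95) does not contain 169.237.126.217
  169.237.126.200/29 (169.237.126.200 - 169.237.126.207) does not contain 169.237.126.217
  169.237.126.224/27 (169.237.126.224 - 169.237.126.255) does not contain 169.237.126.217
  169.237.126.128/27 (169.237.126.128 - 169.237.126.159) does not contain 169.237.126.217
  169.237.126.0/25 (169.237.126.0 - 169.237.126.127) does not contain 169.237.126.217
  169.237.116.0/22 (169.237.116.0 - 169.237.119.255) does not contain 169.237.126.217
Longest matching prefix is /21 -> next hop DC-GW.

DC-GW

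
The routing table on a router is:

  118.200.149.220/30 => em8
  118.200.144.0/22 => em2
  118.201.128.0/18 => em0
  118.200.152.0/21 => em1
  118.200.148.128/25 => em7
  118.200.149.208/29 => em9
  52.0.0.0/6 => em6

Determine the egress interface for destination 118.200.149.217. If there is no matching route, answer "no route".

no route

No entry's prefix contains 118.200.149.217; there is no default route.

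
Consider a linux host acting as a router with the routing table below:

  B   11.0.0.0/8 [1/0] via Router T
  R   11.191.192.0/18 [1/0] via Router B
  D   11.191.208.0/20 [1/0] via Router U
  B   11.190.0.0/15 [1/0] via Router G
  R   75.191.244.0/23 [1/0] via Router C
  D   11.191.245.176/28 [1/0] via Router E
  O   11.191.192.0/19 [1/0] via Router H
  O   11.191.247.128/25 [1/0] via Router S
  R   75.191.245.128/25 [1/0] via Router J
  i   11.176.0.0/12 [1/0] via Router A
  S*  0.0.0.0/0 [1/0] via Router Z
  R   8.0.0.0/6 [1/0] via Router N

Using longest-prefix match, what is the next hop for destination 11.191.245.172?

Router B

Routes whose prefix contains 11.191.245.172:
  0.0.0.0/0 (default, matches everything) -> Router Z
  8.0.0.0/6 (8.0.0.0 - 11.255.255.255) -> Router N
  11.0.0.0/8 (11.0.0.0 - 11.255.255.255) -> Router T
  11.176.0.0/12 (11.176.0.0 - 11.191.255.255) -> Router A
  11.190.0.0/15 (11.190.0.0 - 11.191.255.255) -> Router G
  11.191.192.0/18 (11.191.192.0 - 11.191.255.255) -> Router B
More-specific entries that do NOT match:
  11.191.245.176/28 (11.191.245.176 - 11.191.245.191) does not contain 11.191.245.172
  11.191.247.128/25 (11.191.247.128 - 11.191.247.255) does not contain 11.191.245.172
  75.191.245.128/25 (75.191.245.128 - 75.191.245.255) does not contain 11.191.245.172
  75.191.244.0/23 (75.191.244.0 - 75.191.245.255) does not contain 11.191.245.172
  11.191.208.0/20 (11.191.208.0 - 11.191.223.255) does not contain 11.191.245.172
  11.191.192.0/19 (11.191.192.0 - 11.191.223.255) does not contain 11.191.245.172
Longest matching prefix is /18 -> next hop Router B.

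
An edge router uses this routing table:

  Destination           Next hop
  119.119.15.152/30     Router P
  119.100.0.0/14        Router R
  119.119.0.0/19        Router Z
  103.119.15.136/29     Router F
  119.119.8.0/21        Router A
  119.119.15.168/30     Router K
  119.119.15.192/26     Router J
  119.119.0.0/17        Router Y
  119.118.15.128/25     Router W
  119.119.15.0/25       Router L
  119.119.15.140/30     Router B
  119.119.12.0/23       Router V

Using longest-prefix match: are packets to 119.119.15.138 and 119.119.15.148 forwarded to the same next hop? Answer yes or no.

yes

119.119.15.138: longest match 119.119.8.0/21 -> Router A
119.119.15.148: longest match 119.119.8.0/21 -> Router A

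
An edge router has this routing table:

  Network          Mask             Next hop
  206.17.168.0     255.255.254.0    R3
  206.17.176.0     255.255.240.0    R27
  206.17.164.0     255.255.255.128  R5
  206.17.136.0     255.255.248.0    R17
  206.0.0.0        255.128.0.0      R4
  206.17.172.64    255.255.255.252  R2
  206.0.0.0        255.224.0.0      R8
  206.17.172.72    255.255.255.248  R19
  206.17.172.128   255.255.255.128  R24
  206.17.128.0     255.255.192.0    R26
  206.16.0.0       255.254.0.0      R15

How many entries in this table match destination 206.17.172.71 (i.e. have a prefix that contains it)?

Prefixes containing 206.17.172.71:
  206.0.0.0/9 (206.0.0.0 - 206.127.255.255)
  206.0.0.0/11 (206.0.0.0 - 206.31.255.255)
  206.16.0.0/15 (206.16.0.0 - 206.17.255.255)
  206.17.128.0/18 (206.17.128.0 - 206.17.191.255)
Total matching entries: 4.

4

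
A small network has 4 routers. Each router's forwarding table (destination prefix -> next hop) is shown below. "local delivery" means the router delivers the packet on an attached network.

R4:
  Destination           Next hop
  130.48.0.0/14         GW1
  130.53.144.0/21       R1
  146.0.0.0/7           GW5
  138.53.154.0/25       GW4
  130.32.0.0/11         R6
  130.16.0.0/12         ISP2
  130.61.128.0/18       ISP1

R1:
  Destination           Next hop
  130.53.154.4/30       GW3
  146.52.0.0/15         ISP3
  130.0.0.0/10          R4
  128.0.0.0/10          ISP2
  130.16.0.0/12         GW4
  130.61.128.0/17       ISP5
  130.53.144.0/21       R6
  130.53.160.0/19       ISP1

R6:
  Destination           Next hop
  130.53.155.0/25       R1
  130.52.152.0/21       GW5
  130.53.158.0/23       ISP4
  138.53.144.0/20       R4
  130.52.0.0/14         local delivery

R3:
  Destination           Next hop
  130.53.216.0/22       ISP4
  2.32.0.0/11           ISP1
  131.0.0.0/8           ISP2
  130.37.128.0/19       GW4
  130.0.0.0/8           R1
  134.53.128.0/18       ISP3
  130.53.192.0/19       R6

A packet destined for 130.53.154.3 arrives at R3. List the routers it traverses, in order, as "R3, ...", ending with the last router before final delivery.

At R3: longest match for 130.53.154.3 is 130.0.0.0/8 -> R1
At R1: longest match for 130.53.154.3 is 130.0.0.0/10 -> R4
At R4: longest match for 130.53.154.3 is 130.32.0.0/11 -> R6
At R6: longest match for 130.53.154.3 is 130.52.0.0/14 -> local delivery

R3, R1, R4, R6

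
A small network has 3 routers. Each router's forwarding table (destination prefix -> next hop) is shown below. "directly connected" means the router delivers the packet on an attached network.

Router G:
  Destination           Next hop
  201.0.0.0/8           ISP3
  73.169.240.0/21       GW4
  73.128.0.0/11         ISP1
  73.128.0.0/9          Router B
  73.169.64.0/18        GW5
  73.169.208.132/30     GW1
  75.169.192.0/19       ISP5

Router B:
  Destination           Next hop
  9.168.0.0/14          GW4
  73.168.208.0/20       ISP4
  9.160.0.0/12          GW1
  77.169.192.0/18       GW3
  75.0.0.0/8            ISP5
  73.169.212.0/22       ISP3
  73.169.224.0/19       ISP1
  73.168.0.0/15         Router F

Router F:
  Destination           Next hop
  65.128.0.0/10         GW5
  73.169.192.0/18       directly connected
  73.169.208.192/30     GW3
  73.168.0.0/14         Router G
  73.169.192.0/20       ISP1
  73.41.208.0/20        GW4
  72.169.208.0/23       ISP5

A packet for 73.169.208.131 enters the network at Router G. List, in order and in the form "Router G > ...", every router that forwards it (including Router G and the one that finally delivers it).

At Router G: longest match for 73.169.208.131 is 73.128.0.0/9 -> Router B
At Router B: longest match for 73.169.208.131 is 73.168.0.0/15 -> Router F
At Router F: longest match for 73.169.208.131 is 73.169.192.0/18 -> directly connected

Router G > Router B > Router F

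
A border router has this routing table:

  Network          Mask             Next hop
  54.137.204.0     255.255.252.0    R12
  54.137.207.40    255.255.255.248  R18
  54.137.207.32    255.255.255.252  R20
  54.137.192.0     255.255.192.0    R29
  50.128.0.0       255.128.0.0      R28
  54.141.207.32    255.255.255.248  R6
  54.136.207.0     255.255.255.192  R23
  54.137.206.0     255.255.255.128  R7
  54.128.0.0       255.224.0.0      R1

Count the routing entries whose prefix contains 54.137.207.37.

3

Prefixes containing 54.137.207.37:
  54.128.0.0/11 (54.128.0.0 - 54.159.255.255)
  54.137.192.0/18 (54.137.192.0 - 54.137.255.255)
  54.137.204.0/22 (54.137.204.0 - 54.137.207.255)
Total matching entries: 3.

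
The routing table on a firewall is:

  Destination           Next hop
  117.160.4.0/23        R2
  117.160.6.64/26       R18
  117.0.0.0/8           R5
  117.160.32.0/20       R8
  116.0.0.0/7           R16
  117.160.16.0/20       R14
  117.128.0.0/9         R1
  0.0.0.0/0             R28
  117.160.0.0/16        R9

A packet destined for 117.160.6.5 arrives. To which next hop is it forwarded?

R9

Routes whose prefix contains 117.160.6.5:
  0.0.0.0/0 (default, matches everything) -> R28
  116.0.0.0/7 (116.0.0.0 - 117.255.255.255) -> R16
  117.0.0.0/8 (117.0.0.0 - 117.255.255.255) -> R5
  117.128.0.0/9 (117.128.0.0 - 117.255.255.255) -> R1
  117.160.0.0/16 (117.160.0.0 - 117.160.255.255) -> R9
More-specific entries that do NOT match:
  117.160.6.64/26 (117.160.6.64 - 117.160.6.127) does not contain 117.160.6.5
  117.160.4.0/23 (117.160.4.0 - 117.160.5.255) does not contain 117.160.6.5
  117.160.32.0/20 (117.160.32.0 - 117.160.47.255) does not contain 117.160.6.5
  117.160.16.0/20 (117.160.16.0 - 117.160.31.255) does not contain 117.160.6.5
Longest matching prefix is /16 -> next hop R9.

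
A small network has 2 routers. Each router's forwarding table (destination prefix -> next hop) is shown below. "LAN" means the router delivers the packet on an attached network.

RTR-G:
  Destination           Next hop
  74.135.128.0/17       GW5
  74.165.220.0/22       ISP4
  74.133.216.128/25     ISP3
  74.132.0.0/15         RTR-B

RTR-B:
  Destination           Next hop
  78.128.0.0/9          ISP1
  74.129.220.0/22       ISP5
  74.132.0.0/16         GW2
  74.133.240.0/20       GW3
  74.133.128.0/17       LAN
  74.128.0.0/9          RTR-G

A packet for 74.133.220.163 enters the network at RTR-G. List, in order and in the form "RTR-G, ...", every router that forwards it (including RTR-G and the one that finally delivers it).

RTR-G, RTR-B

At RTR-G: longest match for 74.133.220.163 is 74.132.0.0/15 -> RTR-B
At RTR-B: longest match for 74.133.220.163 is 74.133.128.0/17 -> LAN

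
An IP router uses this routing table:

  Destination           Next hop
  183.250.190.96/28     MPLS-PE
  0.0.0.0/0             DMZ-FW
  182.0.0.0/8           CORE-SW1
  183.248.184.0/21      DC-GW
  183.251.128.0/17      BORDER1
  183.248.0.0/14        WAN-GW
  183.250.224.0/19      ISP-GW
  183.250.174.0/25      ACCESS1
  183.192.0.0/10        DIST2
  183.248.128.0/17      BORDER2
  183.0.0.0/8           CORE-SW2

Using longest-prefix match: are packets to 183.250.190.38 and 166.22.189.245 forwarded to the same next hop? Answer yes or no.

no

183.250.190.38: longest match 183.248.0.0/14 -> WAN-GW
166.22.189.245: longest match 0.0.0.0/0 -> DMZ-FW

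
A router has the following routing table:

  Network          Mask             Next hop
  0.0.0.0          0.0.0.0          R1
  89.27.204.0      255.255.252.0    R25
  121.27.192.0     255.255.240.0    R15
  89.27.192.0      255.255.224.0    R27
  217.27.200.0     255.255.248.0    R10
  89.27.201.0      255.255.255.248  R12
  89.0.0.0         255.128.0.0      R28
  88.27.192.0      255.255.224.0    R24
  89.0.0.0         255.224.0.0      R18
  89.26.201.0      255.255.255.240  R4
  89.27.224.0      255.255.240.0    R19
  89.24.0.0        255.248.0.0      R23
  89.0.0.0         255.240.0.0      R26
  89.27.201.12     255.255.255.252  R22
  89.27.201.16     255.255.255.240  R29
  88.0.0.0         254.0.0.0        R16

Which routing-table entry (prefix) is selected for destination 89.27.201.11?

Entries matching 89.27.201.11:
  0.0.0.0/0 (default, matches everything)
  88.0.0.0/7 (88.0.0.0 - 89.255.255.255)
  89.0.0.0/9 (89.0.0.0 - 89.127.255.255)
  89.0.0.0/11 (89.0.0.0 - 89.31.255.255)
  89.24.0.0/13 (89.24.0.0 - 89.31.255.255)
  89.27.192.0/19 (89.27.192.0 - 89.27.223.255)
Most specific is 89.27.192.0/19.

89.27.192.0/19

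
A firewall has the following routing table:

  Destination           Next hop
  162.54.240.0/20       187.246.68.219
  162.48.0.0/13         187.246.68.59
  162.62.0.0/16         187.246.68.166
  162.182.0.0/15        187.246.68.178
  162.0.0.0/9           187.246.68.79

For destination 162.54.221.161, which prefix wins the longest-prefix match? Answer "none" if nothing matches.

162.48.0.0/13

Entries matching 162.54.221.161:
  162.0.0.0/9 (162.0.0.0 - 162.127.255.255)
  162.48.0.0/13 (162.48.0.0 - 162.55.255.255)
Most specific is 162.48.0.0/13.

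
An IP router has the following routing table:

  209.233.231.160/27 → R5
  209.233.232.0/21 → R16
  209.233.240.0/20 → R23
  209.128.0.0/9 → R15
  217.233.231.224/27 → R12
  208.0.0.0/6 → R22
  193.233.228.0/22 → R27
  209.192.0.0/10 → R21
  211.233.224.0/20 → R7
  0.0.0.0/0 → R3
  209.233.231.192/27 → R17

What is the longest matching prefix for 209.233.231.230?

Entries matching 209.233.231.230:
  0.0.0.0/0 (default, matches everything)
  208.0.0.0/6 (208.0.0.0 - 211.255.255.255)
  209.128.0.0/9 (209.128.0.0 - 209.255.255.255)
  209.192.0.0/10 (209.192.0.0 - 209.255.255.255)
Most specific is 209.192.0.0/10.

209.192.0.0/10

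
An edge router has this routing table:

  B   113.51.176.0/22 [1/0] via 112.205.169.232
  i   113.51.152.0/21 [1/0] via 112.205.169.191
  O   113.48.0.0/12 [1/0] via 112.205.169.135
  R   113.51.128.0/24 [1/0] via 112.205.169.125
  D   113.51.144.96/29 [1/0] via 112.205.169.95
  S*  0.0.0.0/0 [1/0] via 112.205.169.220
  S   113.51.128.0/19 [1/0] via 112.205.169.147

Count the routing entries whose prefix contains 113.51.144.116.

Prefixes containing 113.51.144.116:
  0.0.0.0/0 (default, matches everything)
  113.48.0.0/12 (113.48.0.0 - 113.63.255.255)
  113.51.128.0/19 (113.51.128.0 - 113.51.159.255)
Total matching entries: 3.

3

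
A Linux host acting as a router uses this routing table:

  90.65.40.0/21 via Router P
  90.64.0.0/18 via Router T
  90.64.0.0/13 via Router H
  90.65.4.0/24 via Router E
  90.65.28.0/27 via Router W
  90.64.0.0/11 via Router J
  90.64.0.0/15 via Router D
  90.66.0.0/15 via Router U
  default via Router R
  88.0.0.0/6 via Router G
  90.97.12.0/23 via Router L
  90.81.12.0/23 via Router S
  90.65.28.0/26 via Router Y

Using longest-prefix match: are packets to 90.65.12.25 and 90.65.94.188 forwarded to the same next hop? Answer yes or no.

yes

90.65.12.25: longest match 90.64.0.0/15 -> Router D
90.65.94.188: longest match 90.64.0.0/15 -> Router D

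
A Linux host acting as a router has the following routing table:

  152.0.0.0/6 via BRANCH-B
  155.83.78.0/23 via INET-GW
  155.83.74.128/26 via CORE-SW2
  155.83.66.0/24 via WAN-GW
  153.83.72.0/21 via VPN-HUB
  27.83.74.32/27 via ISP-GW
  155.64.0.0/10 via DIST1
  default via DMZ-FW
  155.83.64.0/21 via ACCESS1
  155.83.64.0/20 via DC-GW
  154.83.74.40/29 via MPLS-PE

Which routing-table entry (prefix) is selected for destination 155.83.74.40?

Entries matching 155.83.74.40:
  0.0.0.0/0 (default, matches everything)
  152.0.0.0/6 (152.0.0.0 - 155.255.255.255)
  155.64.0.0/10 (155.64.0.0 - 155.127.255.255)
  155.83.64.0/20 (155.83.64.0 - 155.83.79.255)
Most specific is 155.83.64.0/20.

155.83.64.0/20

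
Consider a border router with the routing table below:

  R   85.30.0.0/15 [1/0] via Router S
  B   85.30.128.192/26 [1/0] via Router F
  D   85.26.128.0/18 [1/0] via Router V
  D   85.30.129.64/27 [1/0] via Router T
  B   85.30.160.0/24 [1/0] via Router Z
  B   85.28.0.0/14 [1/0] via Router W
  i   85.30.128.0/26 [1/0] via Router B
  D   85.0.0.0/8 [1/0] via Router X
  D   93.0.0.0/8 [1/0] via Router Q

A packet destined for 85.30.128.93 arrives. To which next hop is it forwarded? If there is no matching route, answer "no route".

Routes whose prefix contains 85.30.128.93:
  85.0.0.0/8 (85.0.0.0 - 85.255.255.255) -> Router X
  85.28.0.0/14 (85.28.0.0 - 85.31.255.255) -> Router W
  85.30.0.0/15 (85.30.0.0 - 85.31.255.255) -> Router S
More-specific entries that do NOT match:
  85.30.129.64/27 (85.30.129.64 - 85.30.129.95) does not contain 85.30.128.93
  85.30.128.192/26 (85.30.128.192 - 85.30.128.255) does not contain 85.30.128.93
  85.30.128.0/26 (85.30.128.0 - 85.30.128.63) does not contain 85.30.128.93
  85.30.160.0/24 (85.30.160.0 - 85.30.160.255) does not contain 85.30.128.93
  85.26.128.0/18 (85.26.128.0 - 85.26.191.255) does not contain 85.30.128.93
Longest matching prefix is /15 -> next hop Router S.

Router S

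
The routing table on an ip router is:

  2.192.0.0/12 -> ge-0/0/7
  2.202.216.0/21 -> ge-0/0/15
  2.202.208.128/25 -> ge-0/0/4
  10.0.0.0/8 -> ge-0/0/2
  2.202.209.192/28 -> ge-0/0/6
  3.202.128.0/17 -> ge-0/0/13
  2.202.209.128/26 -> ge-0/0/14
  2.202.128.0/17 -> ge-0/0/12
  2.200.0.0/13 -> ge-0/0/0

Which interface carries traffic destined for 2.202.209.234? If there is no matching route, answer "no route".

Routes whose prefix contains 2.202.209.234:
  2.192.0.0/12 (2.192.0.0 - 2.207.255.255) -> ge-0/0/7
  2.200.0.0/13 (2.200.0.0 - 2.207.255.255) -> ge-0/0/0
  2.202.128.0/17 (2.202.128.0 - 2.202.255.255) -> ge-0/0/12
More-specific entries that do NOT match:
  2.202.209.192/28 (2.202.209.192 - 2.202.209.207) does not contain 2.202.209.234
  2.202.209.128/26 (2.202.209.128 - 2.202.209.191) does not contain 2.202.209.234
  2.202.208.128/25 (2.202.208.128 - 2.202.208.255) does not contain 2.202.209.234
  2.202.216.0/21 (2.202.216.0 - 2.202.223.255) does not contain 2.202.209.234
Longest matching prefix is /17 -> interface ge-0/0/12.

ge-0/0/12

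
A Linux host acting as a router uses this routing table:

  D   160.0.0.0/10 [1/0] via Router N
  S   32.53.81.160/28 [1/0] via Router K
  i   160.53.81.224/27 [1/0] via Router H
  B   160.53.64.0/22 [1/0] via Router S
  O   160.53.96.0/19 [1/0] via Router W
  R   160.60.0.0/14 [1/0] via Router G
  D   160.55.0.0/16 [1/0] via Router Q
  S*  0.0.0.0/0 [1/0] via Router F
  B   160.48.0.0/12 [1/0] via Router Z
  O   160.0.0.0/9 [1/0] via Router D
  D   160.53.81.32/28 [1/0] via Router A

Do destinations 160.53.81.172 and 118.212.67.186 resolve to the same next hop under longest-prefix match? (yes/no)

no

160.53.81.172: longest match 160.48.0.0/12 -> Router Z
118.212.67.186: longest match 0.0.0.0/0 -> Router F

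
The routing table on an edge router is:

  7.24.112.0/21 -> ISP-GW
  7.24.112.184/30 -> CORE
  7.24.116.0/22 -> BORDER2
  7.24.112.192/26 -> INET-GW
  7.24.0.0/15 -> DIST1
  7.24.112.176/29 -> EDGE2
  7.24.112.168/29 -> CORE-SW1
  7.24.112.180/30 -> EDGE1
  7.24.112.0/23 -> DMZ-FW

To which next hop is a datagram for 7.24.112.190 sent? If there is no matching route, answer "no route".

Routes whose prefix contains 7.24.112.190:
  7.24.0.0/15 (7.24.0.0 - 7.25.255.255) -> DIST1
  7.24.112.0/21 (7.24.112.0 - 7.24.119.255) -> ISP-GW
  7.24.112.0/23 (7.24.112.0 - 7.24.113.255) -> DMZ-FW
More-specific entries that do NOT match:
  7.24.112.184/30 (7.24.112.184 - 7.24.112.187) does not contain 7.24.112.190
  7.24.112.180/30 (7.24.112.180 - 7.24.112.183) does not contain 7.24.112.190
  7.24.112.176/29 (7.24.112.176 - 7.24.112.183) does not contain 7.24.112.190
  7.24.112.168/29 (7.24.112.168 - 7.24.112.175) does not contain 7.24.112.190
  7.24.112.192/26 (7.24.112.192 - 7.24.112.255) does not contain 7.24.112.190
Longest matching prefix is /23 -> next hop DMZ-FW.

DMZ-FW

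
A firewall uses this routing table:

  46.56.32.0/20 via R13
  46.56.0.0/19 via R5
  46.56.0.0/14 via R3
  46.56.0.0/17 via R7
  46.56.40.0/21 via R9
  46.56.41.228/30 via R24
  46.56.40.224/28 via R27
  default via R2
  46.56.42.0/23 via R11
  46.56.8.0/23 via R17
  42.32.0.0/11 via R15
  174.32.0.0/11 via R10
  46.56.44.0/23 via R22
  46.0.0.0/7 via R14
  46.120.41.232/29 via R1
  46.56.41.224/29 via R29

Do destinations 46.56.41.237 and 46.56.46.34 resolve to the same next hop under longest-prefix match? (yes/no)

46.56.41.237: longest match 46.56.40.0/21 -> R9
46.56.46.34: longest match 46.56.40.0/21 -> R9

yes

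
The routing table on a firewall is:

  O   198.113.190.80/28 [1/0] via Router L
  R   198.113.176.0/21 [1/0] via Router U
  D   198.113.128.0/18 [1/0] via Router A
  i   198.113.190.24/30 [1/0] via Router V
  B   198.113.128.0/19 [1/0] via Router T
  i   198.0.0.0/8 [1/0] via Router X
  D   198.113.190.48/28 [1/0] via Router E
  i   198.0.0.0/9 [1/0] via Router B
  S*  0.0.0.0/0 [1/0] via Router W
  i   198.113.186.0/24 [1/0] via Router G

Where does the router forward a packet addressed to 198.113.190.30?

Routes whose prefix contains 198.113.190.30:
  0.0.0.0/0 (default, matches everything) -> Router W
  198.0.0.0/8 (198.0.0.0 - 198.255.255.255) -> Router X
  198.0.0.0/9 (198.0.0.0 - 198.127.255.255) -> Router B
  198.113.128.0/18 (198.113.128.0 - 198.113.191.255) -> Router A
More-specific entries that do NOT match:
  198.113.190.24/30 (198.113.190.24 - 198.113.190.27) does not contain 198.113.190.30
  198.113.190.80/28 (198.113.190.80 - 198.113.190.95) does not contain 198.113.190.30
  198.113.190.48/28 (198.113.190.48 - 198.113.190.63) does not contain 198.113.190.30
  198.113.186.0/24 (198.113.186.0 - 198.113.186.255) does not contain 198.113.190.30
  198.113.176.0/21 (198.113.176.0 - 198.113.183.255) does not contain 198.113.190.30
  198.113.128.0/19 (198.113.128.0 - 198.113.159.255) does not contain 198.113.190.30
Longest matching prefix is /18 -> next hop Router A.

Router A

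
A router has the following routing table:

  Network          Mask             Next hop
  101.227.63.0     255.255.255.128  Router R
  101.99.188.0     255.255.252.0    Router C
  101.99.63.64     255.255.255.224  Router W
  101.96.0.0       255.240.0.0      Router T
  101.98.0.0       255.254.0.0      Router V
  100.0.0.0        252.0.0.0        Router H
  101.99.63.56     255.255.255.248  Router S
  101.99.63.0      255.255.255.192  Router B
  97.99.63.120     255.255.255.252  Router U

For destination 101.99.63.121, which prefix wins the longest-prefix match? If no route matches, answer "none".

101.98.0.0/15

Entries matching 101.99.63.121:
  100.0.0.0/6 (100.0.0.0 - 103.255.255.255)
  101.96.0.0/12 (101.96.0.0 - 101.111.255.255)
  101.98.0.0/15 (101.98.0.0 - 101.99.255.255)
Most specific is 101.98.0.0/15.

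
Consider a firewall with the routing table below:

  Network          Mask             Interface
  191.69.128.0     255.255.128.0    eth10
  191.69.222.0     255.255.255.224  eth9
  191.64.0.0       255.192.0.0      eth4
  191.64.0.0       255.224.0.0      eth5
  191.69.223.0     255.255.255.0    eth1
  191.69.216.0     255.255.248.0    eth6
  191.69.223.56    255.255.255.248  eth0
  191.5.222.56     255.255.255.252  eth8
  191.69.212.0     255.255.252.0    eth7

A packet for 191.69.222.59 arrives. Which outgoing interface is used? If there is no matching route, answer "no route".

eth6

Routes whose prefix contains 191.69.222.59:
  191.64.0.0/10 (191.64.0.0 - 191.127.255.255) -> eth4
  191.64.0.0/11 (191.64.0.0 - 191.95.255.255) -> eth5
  191.69.128.0/17 (191.69.128.0 - 191.69.255.255) -> eth10
  191.69.216.0/21 (191.69.216.0 - 191.69.223.255) -> eth6
More-specific entries that do NOT match:
  191.5.222.56/30 (191.5.222.56 - 191.5.222.59) does not contain 191.69.222.59
  191.69.223.56/29 (191.69.223.56 - 191.69.223.63) does not contain 191.69.222.59
  191.69.222.0/27 (191.69.222.0 - 191.69.222.31) does not contain 191.69.222.59
  191.69.223.0/24 (191.69.223.0 - 191.69.223.255) does not contain 191.69.222.59
  191.69.212.0/22 (191.69.212.0 - 191.69.215.255) does not contain 191.69.222.59
Longest matching prefix is /21 -> interface eth6.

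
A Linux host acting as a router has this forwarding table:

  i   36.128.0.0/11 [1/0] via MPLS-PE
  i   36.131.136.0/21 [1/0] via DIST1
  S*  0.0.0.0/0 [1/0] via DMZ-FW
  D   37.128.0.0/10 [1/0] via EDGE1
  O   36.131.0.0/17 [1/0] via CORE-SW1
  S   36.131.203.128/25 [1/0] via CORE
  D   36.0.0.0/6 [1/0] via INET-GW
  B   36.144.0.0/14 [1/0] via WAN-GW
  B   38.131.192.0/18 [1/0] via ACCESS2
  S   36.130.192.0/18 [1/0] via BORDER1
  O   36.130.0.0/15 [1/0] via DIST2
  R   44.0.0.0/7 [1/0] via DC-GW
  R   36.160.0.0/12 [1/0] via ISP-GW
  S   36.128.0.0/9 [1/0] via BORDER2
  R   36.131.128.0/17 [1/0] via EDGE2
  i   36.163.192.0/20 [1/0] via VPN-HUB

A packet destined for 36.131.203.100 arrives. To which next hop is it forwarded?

EDGE2

Routes whose prefix contains 36.131.203.100:
  0.0.0.0/0 (default, matches everything) -> DMZ-FW
  36.0.0.0/6 (36.0.0.0 - 39.255.255.255) -> INET-GW
  36.128.0.0/9 (36.128.0.0 - 36.255.255.255) -> BORDER2
  36.128.0.0/11 (36.128.0.0 - 36.159.255.255) -> MPLS-PE
  36.130.0.0/15 (36.130.0.0 - 36.131.255.255) -> DIST2
  36.131.128.0/17 (36.131.128.0 - 36.131.255.255) -> EDGE2
More-specific entries that do NOT match:
  36.131.203.128/25 (36.131.203.128 - 36.131.203.255) does not contain 36.131.203.100
  36.131.136.0/21 (36.131.136.0 - 36.131.143.255) does not contain 36.131.203.100
  36.163.192.0/20 (36.163.192.0 - 36.163.207.255) does not contain 36.131.203.100
  38.131.192.0/18 (38.131.192.0 - 38.131.255.255) does not contain 36.131.203.100
  36.130.192.0/18 (36.130.192.0 - 36.130.255.255) does not contain 36.131.203.100
Longest matching prefix is /17 -> next hop EDGE2.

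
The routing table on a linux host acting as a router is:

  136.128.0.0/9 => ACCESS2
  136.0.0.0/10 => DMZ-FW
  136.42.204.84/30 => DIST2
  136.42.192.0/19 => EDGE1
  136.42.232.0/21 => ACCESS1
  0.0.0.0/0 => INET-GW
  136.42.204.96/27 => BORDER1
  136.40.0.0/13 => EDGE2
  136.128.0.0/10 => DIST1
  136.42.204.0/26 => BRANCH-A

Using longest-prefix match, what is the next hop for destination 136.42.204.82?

EDGE1

Routes whose prefix contains 136.42.204.82:
  0.0.0.0/0 (default, matches everything) -> INET-GW
  136.0.0.0/10 (136.0.0.0 - 136.63.255.255) -> DMZ-FW
  136.40.0.0/13 (136.40.0.0 - 136.47.255.255) -> EDGE2
  136.42.192.0/19 (136.42.192.0 - 136.42.223.255) -> EDGE1
More-specific entries that do NOT match:
  136.42.204.84/30 (136.42.204.84 - 136.42.204.87) does not contain 136.42.204.82
  136.42.204.96/27 (136.42.204.96 - 136.42.204.127) does not contain 136.42.204.82
  136.42.204.0/26 (136.42.204.0 - 136.42.204.63) does not contain 136.42.204.82
  136.42.232.0/21 (136.42.232.0 - 136.42.239.255) does not contain 136.42.204.82
Longest matching prefix is /19 -> next hop EDGE1.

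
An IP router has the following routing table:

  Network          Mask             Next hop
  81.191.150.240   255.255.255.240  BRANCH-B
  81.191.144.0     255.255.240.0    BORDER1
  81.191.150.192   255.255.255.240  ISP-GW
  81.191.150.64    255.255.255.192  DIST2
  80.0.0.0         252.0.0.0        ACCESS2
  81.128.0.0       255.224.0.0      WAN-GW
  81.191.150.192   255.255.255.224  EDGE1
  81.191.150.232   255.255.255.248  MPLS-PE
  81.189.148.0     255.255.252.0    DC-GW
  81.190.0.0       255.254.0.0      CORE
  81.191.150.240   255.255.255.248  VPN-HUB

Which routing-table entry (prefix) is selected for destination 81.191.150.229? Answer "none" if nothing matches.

81.191.144.0/20

Entries matching 81.191.150.229:
  80.0.0.0/6 (80.0.0.0 - 83.255.255.255)
  81.190.0.0/15 (81.190.0.0 - 81.191.255.255)
  81.191.144.0/20 (81.191.144.0 - 81.191.159.255)
Most specific is 81.191.144.0/20.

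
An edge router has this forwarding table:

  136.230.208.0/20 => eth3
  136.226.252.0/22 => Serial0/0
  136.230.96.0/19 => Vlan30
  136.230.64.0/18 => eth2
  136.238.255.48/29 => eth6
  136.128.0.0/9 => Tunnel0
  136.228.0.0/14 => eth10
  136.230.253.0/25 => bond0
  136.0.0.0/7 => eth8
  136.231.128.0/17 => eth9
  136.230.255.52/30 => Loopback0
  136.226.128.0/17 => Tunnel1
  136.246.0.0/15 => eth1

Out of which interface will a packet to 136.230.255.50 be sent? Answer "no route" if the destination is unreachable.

eth10

Routes whose prefix contains 136.230.255.50:
  136.0.0.0/7 (136.0.0.0 - 137.255.255.255) -> eth8
  136.128.0.0/9 (136.128.0.0 - 136.255.255.255) -> Tunnel0
  136.228.0.0/14 (136.228.0.0 - 136.231.255.255) -> eth10
More-specific entries that do NOT match:
  136.230.255.52/30 (136.230.255.52 - 136.230.255.55) does not contain 136.230.255.50
  136.238.255.48/29 (136.238.255.48 - 136.238.255.55) does not contain 136.230.255.50
  136.230.253.0/25 (136.230.253.0 - 136.230.253.127) does not contain 136.230.255.50
  136.226.252.0/22 (136.226.252.0 - 136.226.255.255) does not contain 136.230.255.50
  136.230.208.0/20 (136.230.208.0 - 136.230.223.255) does not contain 136.230.255.50
  136.230.96.0/19 (136.230.96.0 - 136.230.127.255) does not contain 136.230.255.50
  136.230.64.0/18 (136.230.64.0 - 136.230.127.255) does not contain 136.230.255.50
  136.231.128.0/17 (136.231.128.0 - 136.231.255.255) does not contain 136.230.255.50
  136.226.128.0/17 (136.226.128.0 - 136.226.255.255) does not contain 136.230.255.50
  136.246.0.0/15 (136.246.0.0 - 136.247.255.255) does not contain 136.230.255.50
Longest matching prefix is /14 -> interface eth10.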